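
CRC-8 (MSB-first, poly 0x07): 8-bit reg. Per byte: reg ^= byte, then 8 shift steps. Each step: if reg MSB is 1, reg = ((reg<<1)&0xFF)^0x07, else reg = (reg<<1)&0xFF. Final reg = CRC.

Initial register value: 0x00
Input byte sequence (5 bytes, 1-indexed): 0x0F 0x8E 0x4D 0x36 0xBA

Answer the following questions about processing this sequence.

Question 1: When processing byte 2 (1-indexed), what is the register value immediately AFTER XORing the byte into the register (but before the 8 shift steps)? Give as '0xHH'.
Answer: 0xA3

Derivation:
Register before byte 2: 0x2D
Byte 2: 0x8E
0x2D XOR 0x8E = 0xA3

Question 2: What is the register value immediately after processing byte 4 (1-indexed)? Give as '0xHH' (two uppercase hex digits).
After byte 1 (0x0F): reg=0x2D
After byte 2 (0x8E): reg=0x60
After byte 3 (0x4D): reg=0xC3
After byte 4 (0x36): reg=0xC5

Answer: 0xC5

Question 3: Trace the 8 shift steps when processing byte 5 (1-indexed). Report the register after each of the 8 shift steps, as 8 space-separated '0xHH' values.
After byte 1 (0x0F): reg=0x2D
After byte 2 (0x8E): reg=0x60
After byte 3 (0x4D): reg=0xC3
After byte 4 (0x36): reg=0xC5
Register before byte 5: 0xC5
After XOR with byte 0xBA: 0x7F

Answer: 0xFE 0xFB 0xF1 0xE5 0xCD 0x9D 0x3D 0x7A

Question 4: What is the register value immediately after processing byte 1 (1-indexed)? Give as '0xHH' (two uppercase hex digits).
Answer: 0x2D

Derivation:
After byte 1 (0x0F): reg=0x2D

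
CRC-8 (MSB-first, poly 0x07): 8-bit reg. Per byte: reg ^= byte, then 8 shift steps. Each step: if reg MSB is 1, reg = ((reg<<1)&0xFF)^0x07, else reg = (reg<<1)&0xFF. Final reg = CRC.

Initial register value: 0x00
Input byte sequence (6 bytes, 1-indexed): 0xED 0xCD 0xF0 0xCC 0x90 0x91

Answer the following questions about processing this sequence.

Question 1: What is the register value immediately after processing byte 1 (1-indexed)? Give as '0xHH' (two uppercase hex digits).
Answer: 0x8D

Derivation:
After byte 1 (0xED): reg=0x8D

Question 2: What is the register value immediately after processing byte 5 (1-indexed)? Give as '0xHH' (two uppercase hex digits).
After byte 1 (0xED): reg=0x8D
After byte 2 (0xCD): reg=0xC7
After byte 3 (0xF0): reg=0x85
After byte 4 (0xCC): reg=0xF8
After byte 5 (0x90): reg=0x1F

Answer: 0x1F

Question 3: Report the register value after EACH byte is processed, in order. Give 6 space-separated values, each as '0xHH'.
0x8D 0xC7 0x85 0xF8 0x1F 0xA3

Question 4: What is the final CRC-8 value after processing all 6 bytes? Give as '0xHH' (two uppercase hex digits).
After byte 1 (0xED): reg=0x8D
After byte 2 (0xCD): reg=0xC7
After byte 3 (0xF0): reg=0x85
After byte 4 (0xCC): reg=0xF8
After byte 5 (0x90): reg=0x1F
After byte 6 (0x91): reg=0xA3

Answer: 0xA3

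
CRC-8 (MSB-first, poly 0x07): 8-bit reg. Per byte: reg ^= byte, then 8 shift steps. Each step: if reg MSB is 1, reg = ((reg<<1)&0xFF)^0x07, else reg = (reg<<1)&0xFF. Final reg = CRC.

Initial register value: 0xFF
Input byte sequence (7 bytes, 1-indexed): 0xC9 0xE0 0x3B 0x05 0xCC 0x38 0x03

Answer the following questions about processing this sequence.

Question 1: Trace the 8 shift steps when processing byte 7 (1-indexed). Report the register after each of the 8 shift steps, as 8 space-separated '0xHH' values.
After byte 1 (0xC9): reg=0x82
After byte 2 (0xE0): reg=0x29
After byte 3 (0x3B): reg=0x7E
After byte 4 (0x05): reg=0x66
After byte 5 (0xCC): reg=0x5F
After byte 6 (0x38): reg=0x32
Register before byte 7: 0x32
After XOR with byte 0x03: 0x31

Answer: 0x62 0xC4 0x8F 0x19 0x32 0x64 0xC8 0x97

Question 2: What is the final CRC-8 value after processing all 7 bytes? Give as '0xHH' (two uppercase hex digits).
After byte 1 (0xC9): reg=0x82
After byte 2 (0xE0): reg=0x29
After byte 3 (0x3B): reg=0x7E
After byte 4 (0x05): reg=0x66
After byte 5 (0xCC): reg=0x5F
After byte 6 (0x38): reg=0x32
After byte 7 (0x03): reg=0x97

Answer: 0x97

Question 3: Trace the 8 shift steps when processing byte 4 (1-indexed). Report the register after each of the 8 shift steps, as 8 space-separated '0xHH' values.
Answer: 0xF6 0xEB 0xD1 0xA5 0x4D 0x9A 0x33 0x66

Derivation:
After byte 1 (0xC9): reg=0x82
After byte 2 (0xE0): reg=0x29
After byte 3 (0x3B): reg=0x7E
Register before byte 4: 0x7E
After XOR with byte 0x05: 0x7B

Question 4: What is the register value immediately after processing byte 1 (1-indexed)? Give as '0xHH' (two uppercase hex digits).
Answer: 0x82

Derivation:
After byte 1 (0xC9): reg=0x82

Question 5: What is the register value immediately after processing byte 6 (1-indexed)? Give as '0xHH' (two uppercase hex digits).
Answer: 0x32

Derivation:
After byte 1 (0xC9): reg=0x82
After byte 2 (0xE0): reg=0x29
After byte 3 (0x3B): reg=0x7E
After byte 4 (0x05): reg=0x66
After byte 5 (0xCC): reg=0x5F
After byte 6 (0x38): reg=0x32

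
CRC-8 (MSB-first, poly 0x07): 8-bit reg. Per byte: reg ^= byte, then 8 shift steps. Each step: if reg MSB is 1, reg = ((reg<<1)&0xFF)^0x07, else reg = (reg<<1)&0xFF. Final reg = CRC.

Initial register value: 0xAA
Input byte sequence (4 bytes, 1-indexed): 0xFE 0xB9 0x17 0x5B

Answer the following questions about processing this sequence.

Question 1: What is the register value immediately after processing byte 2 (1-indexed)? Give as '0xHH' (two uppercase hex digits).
Answer: 0x7E

Derivation:
After byte 1 (0xFE): reg=0xAB
After byte 2 (0xB9): reg=0x7E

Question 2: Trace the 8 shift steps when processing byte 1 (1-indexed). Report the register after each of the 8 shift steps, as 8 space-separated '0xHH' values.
Answer: 0xA8 0x57 0xAE 0x5B 0xB6 0x6B 0xD6 0xAB

Derivation:
Register before byte 1: 0xAA
After XOR with byte 0xFE: 0x54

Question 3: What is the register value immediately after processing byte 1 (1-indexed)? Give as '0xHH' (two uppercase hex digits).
After byte 1 (0xFE): reg=0xAB

Answer: 0xAB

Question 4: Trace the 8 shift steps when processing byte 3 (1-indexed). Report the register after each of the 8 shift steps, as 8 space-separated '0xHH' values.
Answer: 0xD2 0xA3 0x41 0x82 0x03 0x06 0x0C 0x18

Derivation:
After byte 1 (0xFE): reg=0xAB
After byte 2 (0xB9): reg=0x7E
Register before byte 3: 0x7E
After XOR with byte 0x17: 0x69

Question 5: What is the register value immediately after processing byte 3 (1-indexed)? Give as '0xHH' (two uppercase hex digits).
Answer: 0x18

Derivation:
After byte 1 (0xFE): reg=0xAB
After byte 2 (0xB9): reg=0x7E
After byte 3 (0x17): reg=0x18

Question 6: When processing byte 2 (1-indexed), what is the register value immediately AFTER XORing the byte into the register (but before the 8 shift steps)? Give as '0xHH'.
Register before byte 2: 0xAB
Byte 2: 0xB9
0xAB XOR 0xB9 = 0x12

Answer: 0x12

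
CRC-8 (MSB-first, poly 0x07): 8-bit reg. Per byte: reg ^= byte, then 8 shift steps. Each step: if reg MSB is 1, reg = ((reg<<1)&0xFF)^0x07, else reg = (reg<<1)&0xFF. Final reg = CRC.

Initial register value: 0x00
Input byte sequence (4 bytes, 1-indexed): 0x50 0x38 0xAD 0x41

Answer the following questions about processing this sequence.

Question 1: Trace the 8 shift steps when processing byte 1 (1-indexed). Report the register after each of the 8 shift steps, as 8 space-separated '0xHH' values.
Answer: 0xA0 0x47 0x8E 0x1B 0x36 0x6C 0xD8 0xB7

Derivation:
Register before byte 1: 0x00
After XOR with byte 0x50: 0x50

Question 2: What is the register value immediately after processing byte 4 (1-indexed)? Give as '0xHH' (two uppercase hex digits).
After byte 1 (0x50): reg=0xB7
After byte 2 (0x38): reg=0xA4
After byte 3 (0xAD): reg=0x3F
After byte 4 (0x41): reg=0x7D

Answer: 0x7D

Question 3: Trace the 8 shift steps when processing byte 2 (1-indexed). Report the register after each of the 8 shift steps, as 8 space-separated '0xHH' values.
After byte 1 (0x50): reg=0xB7
Register before byte 2: 0xB7
After XOR with byte 0x38: 0x8F

Answer: 0x19 0x32 0x64 0xC8 0x97 0x29 0x52 0xA4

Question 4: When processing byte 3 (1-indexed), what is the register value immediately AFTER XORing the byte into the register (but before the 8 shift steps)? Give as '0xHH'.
Answer: 0x09

Derivation:
Register before byte 3: 0xA4
Byte 3: 0xAD
0xA4 XOR 0xAD = 0x09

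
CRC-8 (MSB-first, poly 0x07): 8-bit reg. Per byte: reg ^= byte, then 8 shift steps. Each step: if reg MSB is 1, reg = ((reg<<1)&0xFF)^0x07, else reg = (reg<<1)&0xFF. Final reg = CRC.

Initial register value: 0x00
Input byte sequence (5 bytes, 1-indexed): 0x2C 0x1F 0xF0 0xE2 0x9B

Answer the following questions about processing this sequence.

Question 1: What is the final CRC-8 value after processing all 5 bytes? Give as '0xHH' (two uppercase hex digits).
After byte 1 (0x2C): reg=0xC4
After byte 2 (0x1F): reg=0x0F
After byte 3 (0xF0): reg=0xF3
After byte 4 (0xE2): reg=0x77
After byte 5 (0x9B): reg=0x8A

Answer: 0x8A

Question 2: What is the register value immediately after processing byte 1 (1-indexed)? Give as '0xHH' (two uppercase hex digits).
Answer: 0xC4

Derivation:
After byte 1 (0x2C): reg=0xC4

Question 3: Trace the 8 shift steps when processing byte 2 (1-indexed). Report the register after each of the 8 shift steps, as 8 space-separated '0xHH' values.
Answer: 0xB1 0x65 0xCA 0x93 0x21 0x42 0x84 0x0F

Derivation:
After byte 1 (0x2C): reg=0xC4
Register before byte 2: 0xC4
After XOR with byte 0x1F: 0xDB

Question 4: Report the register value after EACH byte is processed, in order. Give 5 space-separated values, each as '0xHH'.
0xC4 0x0F 0xF3 0x77 0x8A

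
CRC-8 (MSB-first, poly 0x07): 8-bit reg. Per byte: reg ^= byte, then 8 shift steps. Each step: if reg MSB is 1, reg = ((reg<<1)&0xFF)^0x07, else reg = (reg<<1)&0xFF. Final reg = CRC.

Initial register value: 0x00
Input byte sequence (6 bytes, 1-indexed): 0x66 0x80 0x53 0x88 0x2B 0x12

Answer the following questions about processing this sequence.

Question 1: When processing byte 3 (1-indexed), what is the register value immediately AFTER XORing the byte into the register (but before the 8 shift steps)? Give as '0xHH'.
Answer: 0x51

Derivation:
Register before byte 3: 0x02
Byte 3: 0x53
0x02 XOR 0x53 = 0x51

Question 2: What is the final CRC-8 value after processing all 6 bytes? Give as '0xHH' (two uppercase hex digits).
Answer: 0xF7

Derivation:
After byte 1 (0x66): reg=0x35
After byte 2 (0x80): reg=0x02
After byte 3 (0x53): reg=0xB0
After byte 4 (0x88): reg=0xA8
After byte 5 (0x2B): reg=0x80
After byte 6 (0x12): reg=0xF7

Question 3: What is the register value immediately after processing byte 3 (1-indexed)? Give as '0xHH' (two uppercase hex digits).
Answer: 0xB0

Derivation:
After byte 1 (0x66): reg=0x35
After byte 2 (0x80): reg=0x02
After byte 3 (0x53): reg=0xB0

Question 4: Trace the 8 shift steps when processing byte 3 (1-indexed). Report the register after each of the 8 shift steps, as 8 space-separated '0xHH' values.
After byte 1 (0x66): reg=0x35
After byte 2 (0x80): reg=0x02
Register before byte 3: 0x02
After XOR with byte 0x53: 0x51

Answer: 0xA2 0x43 0x86 0x0B 0x16 0x2C 0x58 0xB0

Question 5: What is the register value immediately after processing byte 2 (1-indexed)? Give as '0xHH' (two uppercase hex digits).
Answer: 0x02

Derivation:
After byte 1 (0x66): reg=0x35
After byte 2 (0x80): reg=0x02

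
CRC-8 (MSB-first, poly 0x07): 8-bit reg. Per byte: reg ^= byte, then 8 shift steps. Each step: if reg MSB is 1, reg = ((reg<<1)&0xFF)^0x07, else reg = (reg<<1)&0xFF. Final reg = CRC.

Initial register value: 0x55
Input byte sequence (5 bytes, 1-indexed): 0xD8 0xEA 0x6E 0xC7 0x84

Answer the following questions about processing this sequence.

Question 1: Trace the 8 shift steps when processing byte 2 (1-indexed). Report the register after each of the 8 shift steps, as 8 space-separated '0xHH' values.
After byte 1 (0xD8): reg=0xAA
Register before byte 2: 0xAA
After XOR with byte 0xEA: 0x40

Answer: 0x80 0x07 0x0E 0x1C 0x38 0x70 0xE0 0xC7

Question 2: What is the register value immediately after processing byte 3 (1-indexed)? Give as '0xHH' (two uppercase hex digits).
Answer: 0x56

Derivation:
After byte 1 (0xD8): reg=0xAA
After byte 2 (0xEA): reg=0xC7
After byte 3 (0x6E): reg=0x56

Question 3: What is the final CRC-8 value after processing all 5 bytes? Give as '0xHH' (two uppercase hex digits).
After byte 1 (0xD8): reg=0xAA
After byte 2 (0xEA): reg=0xC7
After byte 3 (0x6E): reg=0x56
After byte 4 (0xC7): reg=0xFE
After byte 5 (0x84): reg=0x61

Answer: 0x61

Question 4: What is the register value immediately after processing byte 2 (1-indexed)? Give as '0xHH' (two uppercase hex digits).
Answer: 0xC7

Derivation:
After byte 1 (0xD8): reg=0xAA
After byte 2 (0xEA): reg=0xC7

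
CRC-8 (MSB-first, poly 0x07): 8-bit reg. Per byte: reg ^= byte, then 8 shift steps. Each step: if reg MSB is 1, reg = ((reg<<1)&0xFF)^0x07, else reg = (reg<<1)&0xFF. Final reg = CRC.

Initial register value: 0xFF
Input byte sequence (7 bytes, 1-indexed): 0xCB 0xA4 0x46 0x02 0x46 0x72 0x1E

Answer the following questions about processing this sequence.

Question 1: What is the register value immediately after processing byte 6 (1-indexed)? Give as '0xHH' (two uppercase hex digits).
After byte 1 (0xCB): reg=0x8C
After byte 2 (0xA4): reg=0xD8
After byte 3 (0x46): reg=0xD3
After byte 4 (0x02): reg=0x39
After byte 5 (0x46): reg=0x7A
After byte 6 (0x72): reg=0x38

Answer: 0x38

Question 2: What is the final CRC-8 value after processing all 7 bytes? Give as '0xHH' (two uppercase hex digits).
Answer: 0xF2

Derivation:
After byte 1 (0xCB): reg=0x8C
After byte 2 (0xA4): reg=0xD8
After byte 3 (0x46): reg=0xD3
After byte 4 (0x02): reg=0x39
After byte 5 (0x46): reg=0x7A
After byte 6 (0x72): reg=0x38
After byte 7 (0x1E): reg=0xF2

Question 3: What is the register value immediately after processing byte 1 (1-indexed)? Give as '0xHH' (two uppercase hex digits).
After byte 1 (0xCB): reg=0x8C

Answer: 0x8C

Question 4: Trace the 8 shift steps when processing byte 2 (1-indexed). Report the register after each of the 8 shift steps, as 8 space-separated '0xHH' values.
Answer: 0x50 0xA0 0x47 0x8E 0x1B 0x36 0x6C 0xD8

Derivation:
After byte 1 (0xCB): reg=0x8C
Register before byte 2: 0x8C
After XOR with byte 0xA4: 0x28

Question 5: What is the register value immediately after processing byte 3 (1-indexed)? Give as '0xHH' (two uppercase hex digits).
After byte 1 (0xCB): reg=0x8C
After byte 2 (0xA4): reg=0xD8
After byte 3 (0x46): reg=0xD3

Answer: 0xD3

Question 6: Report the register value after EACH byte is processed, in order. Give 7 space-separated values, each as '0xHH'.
0x8C 0xD8 0xD3 0x39 0x7A 0x38 0xF2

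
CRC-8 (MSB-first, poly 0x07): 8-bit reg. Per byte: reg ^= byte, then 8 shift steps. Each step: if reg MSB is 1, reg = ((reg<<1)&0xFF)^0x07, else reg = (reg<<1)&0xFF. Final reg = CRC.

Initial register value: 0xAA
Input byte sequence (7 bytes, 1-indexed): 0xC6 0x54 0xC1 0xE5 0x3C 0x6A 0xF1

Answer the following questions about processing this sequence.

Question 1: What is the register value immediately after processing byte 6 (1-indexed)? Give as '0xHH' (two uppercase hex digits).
After byte 1 (0xC6): reg=0x03
After byte 2 (0x54): reg=0xA2
After byte 3 (0xC1): reg=0x2E
After byte 4 (0xE5): reg=0x7F
After byte 5 (0x3C): reg=0xCE
After byte 6 (0x6A): reg=0x75

Answer: 0x75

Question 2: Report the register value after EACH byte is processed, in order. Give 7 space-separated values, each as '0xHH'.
0x03 0xA2 0x2E 0x7F 0xCE 0x75 0x95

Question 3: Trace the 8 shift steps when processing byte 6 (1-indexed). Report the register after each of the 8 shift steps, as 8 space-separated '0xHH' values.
After byte 1 (0xC6): reg=0x03
After byte 2 (0x54): reg=0xA2
After byte 3 (0xC1): reg=0x2E
After byte 4 (0xE5): reg=0x7F
After byte 5 (0x3C): reg=0xCE
Register before byte 6: 0xCE
After XOR with byte 0x6A: 0xA4

Answer: 0x4F 0x9E 0x3B 0x76 0xEC 0xDF 0xB9 0x75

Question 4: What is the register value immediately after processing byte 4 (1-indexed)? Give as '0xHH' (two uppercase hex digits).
After byte 1 (0xC6): reg=0x03
After byte 2 (0x54): reg=0xA2
After byte 3 (0xC1): reg=0x2E
After byte 4 (0xE5): reg=0x7F

Answer: 0x7F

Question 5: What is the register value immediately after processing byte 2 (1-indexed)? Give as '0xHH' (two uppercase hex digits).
Answer: 0xA2

Derivation:
After byte 1 (0xC6): reg=0x03
After byte 2 (0x54): reg=0xA2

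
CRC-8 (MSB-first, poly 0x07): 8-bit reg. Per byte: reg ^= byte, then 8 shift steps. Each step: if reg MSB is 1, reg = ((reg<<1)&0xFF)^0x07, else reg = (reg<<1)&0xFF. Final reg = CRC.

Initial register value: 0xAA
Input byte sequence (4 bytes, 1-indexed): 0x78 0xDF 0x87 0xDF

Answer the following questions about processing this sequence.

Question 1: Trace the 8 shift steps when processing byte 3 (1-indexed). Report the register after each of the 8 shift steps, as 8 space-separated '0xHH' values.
Answer: 0x08 0x10 0x20 0x40 0x80 0x07 0x0E 0x1C

Derivation:
After byte 1 (0x78): reg=0x30
After byte 2 (0xDF): reg=0x83
Register before byte 3: 0x83
After XOR with byte 0x87: 0x04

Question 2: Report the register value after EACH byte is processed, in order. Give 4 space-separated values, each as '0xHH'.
0x30 0x83 0x1C 0x47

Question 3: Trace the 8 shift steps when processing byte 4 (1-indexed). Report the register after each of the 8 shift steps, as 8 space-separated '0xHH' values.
After byte 1 (0x78): reg=0x30
After byte 2 (0xDF): reg=0x83
After byte 3 (0x87): reg=0x1C
Register before byte 4: 0x1C
After XOR with byte 0xDF: 0xC3

Answer: 0x81 0x05 0x0A 0x14 0x28 0x50 0xA0 0x47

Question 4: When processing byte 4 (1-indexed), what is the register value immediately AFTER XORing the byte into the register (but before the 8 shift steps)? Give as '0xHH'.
Register before byte 4: 0x1C
Byte 4: 0xDF
0x1C XOR 0xDF = 0xC3

Answer: 0xC3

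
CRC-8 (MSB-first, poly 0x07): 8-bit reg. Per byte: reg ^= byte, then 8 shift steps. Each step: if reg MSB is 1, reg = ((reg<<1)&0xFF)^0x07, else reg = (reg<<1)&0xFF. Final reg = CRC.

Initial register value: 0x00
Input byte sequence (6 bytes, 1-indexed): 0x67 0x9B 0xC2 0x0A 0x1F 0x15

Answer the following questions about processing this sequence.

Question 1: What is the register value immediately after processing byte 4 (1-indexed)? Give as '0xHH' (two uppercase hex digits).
After byte 1 (0x67): reg=0x32
After byte 2 (0x9B): reg=0x56
After byte 3 (0xC2): reg=0xE5
After byte 4 (0x0A): reg=0x83

Answer: 0x83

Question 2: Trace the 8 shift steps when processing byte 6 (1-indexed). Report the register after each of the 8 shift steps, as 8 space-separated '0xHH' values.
After byte 1 (0x67): reg=0x32
After byte 2 (0x9B): reg=0x56
After byte 3 (0xC2): reg=0xE5
After byte 4 (0x0A): reg=0x83
After byte 5 (0x1F): reg=0xDD
Register before byte 6: 0xDD
After XOR with byte 0x15: 0xC8

Answer: 0x97 0x29 0x52 0xA4 0x4F 0x9E 0x3B 0x76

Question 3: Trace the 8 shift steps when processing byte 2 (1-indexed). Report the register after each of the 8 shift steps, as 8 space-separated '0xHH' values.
After byte 1 (0x67): reg=0x32
Register before byte 2: 0x32
After XOR with byte 0x9B: 0xA9

Answer: 0x55 0xAA 0x53 0xA6 0x4B 0x96 0x2B 0x56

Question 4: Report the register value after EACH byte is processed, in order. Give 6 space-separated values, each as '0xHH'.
0x32 0x56 0xE5 0x83 0xDD 0x76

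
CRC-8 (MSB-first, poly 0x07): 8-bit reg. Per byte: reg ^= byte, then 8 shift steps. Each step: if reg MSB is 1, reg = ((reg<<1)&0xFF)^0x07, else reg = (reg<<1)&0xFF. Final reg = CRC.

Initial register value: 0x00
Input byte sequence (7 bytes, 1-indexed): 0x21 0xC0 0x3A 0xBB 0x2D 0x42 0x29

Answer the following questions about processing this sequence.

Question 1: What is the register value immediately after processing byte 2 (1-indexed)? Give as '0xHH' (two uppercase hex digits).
After byte 1 (0x21): reg=0xE7
After byte 2 (0xC0): reg=0xF5

Answer: 0xF5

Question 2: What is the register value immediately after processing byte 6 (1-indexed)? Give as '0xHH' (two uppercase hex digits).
After byte 1 (0x21): reg=0xE7
After byte 2 (0xC0): reg=0xF5
After byte 3 (0x3A): reg=0x63
After byte 4 (0xBB): reg=0x06
After byte 5 (0x2D): reg=0xD1
After byte 6 (0x42): reg=0xF0

Answer: 0xF0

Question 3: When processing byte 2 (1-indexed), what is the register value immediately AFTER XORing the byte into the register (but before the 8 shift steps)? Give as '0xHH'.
Register before byte 2: 0xE7
Byte 2: 0xC0
0xE7 XOR 0xC0 = 0x27

Answer: 0x27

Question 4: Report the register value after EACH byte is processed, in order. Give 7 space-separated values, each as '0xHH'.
0xE7 0xF5 0x63 0x06 0xD1 0xF0 0x01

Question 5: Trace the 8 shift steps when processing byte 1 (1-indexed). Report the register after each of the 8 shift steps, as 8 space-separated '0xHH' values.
Answer: 0x42 0x84 0x0F 0x1E 0x3C 0x78 0xF0 0xE7

Derivation:
Register before byte 1: 0x00
After XOR with byte 0x21: 0x21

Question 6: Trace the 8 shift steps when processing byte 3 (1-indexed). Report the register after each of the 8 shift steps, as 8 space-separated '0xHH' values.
After byte 1 (0x21): reg=0xE7
After byte 2 (0xC0): reg=0xF5
Register before byte 3: 0xF5
After XOR with byte 0x3A: 0xCF

Answer: 0x99 0x35 0x6A 0xD4 0xAF 0x59 0xB2 0x63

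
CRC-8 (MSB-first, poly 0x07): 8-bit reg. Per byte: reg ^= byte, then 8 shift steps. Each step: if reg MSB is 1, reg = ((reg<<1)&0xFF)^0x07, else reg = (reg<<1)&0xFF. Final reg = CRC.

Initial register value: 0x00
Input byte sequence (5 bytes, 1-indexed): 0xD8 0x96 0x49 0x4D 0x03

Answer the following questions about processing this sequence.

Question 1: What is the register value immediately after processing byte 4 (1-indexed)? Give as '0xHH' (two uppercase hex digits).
After byte 1 (0xD8): reg=0x06
After byte 2 (0x96): reg=0xF9
After byte 3 (0x49): reg=0x19
After byte 4 (0x4D): reg=0xAB

Answer: 0xAB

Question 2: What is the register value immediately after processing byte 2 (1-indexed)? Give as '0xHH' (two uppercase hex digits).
Answer: 0xF9

Derivation:
After byte 1 (0xD8): reg=0x06
After byte 2 (0x96): reg=0xF9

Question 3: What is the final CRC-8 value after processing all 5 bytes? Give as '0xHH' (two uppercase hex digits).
Answer: 0x51

Derivation:
After byte 1 (0xD8): reg=0x06
After byte 2 (0x96): reg=0xF9
After byte 3 (0x49): reg=0x19
After byte 4 (0x4D): reg=0xAB
After byte 5 (0x03): reg=0x51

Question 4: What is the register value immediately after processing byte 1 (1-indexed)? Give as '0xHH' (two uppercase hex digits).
Answer: 0x06

Derivation:
After byte 1 (0xD8): reg=0x06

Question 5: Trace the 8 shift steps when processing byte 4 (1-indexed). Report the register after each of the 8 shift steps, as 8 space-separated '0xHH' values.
Answer: 0xA8 0x57 0xAE 0x5B 0xB6 0x6B 0xD6 0xAB

Derivation:
After byte 1 (0xD8): reg=0x06
After byte 2 (0x96): reg=0xF9
After byte 3 (0x49): reg=0x19
Register before byte 4: 0x19
After XOR with byte 0x4D: 0x54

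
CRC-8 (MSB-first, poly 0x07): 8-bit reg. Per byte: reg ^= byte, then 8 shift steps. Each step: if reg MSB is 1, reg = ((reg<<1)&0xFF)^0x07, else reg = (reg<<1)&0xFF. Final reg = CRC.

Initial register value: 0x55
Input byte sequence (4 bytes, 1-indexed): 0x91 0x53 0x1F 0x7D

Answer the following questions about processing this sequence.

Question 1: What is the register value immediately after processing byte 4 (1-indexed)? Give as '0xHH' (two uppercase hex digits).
After byte 1 (0x91): reg=0x52
After byte 2 (0x53): reg=0x07
After byte 3 (0x1F): reg=0x48
After byte 4 (0x7D): reg=0x8B

Answer: 0x8B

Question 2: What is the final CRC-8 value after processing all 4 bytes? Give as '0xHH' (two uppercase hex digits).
Answer: 0x8B

Derivation:
After byte 1 (0x91): reg=0x52
After byte 2 (0x53): reg=0x07
After byte 3 (0x1F): reg=0x48
After byte 4 (0x7D): reg=0x8B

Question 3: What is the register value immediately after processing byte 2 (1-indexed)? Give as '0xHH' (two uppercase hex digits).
Answer: 0x07

Derivation:
After byte 1 (0x91): reg=0x52
After byte 2 (0x53): reg=0x07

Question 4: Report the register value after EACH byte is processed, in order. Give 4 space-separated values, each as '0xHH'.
0x52 0x07 0x48 0x8B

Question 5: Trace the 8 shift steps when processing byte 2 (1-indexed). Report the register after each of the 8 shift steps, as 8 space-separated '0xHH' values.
Answer: 0x02 0x04 0x08 0x10 0x20 0x40 0x80 0x07

Derivation:
After byte 1 (0x91): reg=0x52
Register before byte 2: 0x52
After XOR with byte 0x53: 0x01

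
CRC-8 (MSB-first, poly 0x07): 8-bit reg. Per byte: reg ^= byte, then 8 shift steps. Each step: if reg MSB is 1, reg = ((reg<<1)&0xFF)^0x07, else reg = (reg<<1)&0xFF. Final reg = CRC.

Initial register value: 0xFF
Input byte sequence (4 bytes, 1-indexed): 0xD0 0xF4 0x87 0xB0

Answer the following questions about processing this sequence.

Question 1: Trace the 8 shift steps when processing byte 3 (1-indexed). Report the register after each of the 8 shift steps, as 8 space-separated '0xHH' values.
Answer: 0x50 0xA0 0x47 0x8E 0x1B 0x36 0x6C 0xD8

Derivation:
After byte 1 (0xD0): reg=0xCD
After byte 2 (0xF4): reg=0xAF
Register before byte 3: 0xAF
After XOR with byte 0x87: 0x28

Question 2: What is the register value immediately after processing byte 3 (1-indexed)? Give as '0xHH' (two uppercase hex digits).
Answer: 0xD8

Derivation:
After byte 1 (0xD0): reg=0xCD
After byte 2 (0xF4): reg=0xAF
After byte 3 (0x87): reg=0xD8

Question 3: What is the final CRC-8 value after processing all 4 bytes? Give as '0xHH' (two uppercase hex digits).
After byte 1 (0xD0): reg=0xCD
After byte 2 (0xF4): reg=0xAF
After byte 3 (0x87): reg=0xD8
After byte 4 (0xB0): reg=0x1F

Answer: 0x1F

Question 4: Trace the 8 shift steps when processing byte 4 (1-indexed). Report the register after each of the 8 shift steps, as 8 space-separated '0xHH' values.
After byte 1 (0xD0): reg=0xCD
After byte 2 (0xF4): reg=0xAF
After byte 3 (0x87): reg=0xD8
Register before byte 4: 0xD8
After XOR with byte 0xB0: 0x68

Answer: 0xD0 0xA7 0x49 0x92 0x23 0x46 0x8C 0x1F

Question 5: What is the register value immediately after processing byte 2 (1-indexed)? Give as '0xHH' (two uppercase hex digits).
Answer: 0xAF

Derivation:
After byte 1 (0xD0): reg=0xCD
After byte 2 (0xF4): reg=0xAF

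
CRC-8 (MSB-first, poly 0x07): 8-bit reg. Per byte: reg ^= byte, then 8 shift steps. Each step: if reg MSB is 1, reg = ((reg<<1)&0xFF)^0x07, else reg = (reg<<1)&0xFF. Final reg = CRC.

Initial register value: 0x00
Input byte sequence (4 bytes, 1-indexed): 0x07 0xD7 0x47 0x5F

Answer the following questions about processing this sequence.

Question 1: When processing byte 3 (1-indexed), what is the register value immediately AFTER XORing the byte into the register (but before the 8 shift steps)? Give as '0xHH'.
Register before byte 3: 0x40
Byte 3: 0x47
0x40 XOR 0x47 = 0x07

Answer: 0x07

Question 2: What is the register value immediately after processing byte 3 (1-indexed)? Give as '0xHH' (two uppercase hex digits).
Answer: 0x15

Derivation:
After byte 1 (0x07): reg=0x15
After byte 2 (0xD7): reg=0x40
After byte 3 (0x47): reg=0x15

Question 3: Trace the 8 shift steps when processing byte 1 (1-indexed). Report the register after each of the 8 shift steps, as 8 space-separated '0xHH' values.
Answer: 0x0E 0x1C 0x38 0x70 0xE0 0xC7 0x89 0x15

Derivation:
Register before byte 1: 0x00
After XOR with byte 0x07: 0x07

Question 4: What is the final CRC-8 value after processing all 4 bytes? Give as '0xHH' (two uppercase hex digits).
After byte 1 (0x07): reg=0x15
After byte 2 (0xD7): reg=0x40
After byte 3 (0x47): reg=0x15
After byte 4 (0x5F): reg=0xF1

Answer: 0xF1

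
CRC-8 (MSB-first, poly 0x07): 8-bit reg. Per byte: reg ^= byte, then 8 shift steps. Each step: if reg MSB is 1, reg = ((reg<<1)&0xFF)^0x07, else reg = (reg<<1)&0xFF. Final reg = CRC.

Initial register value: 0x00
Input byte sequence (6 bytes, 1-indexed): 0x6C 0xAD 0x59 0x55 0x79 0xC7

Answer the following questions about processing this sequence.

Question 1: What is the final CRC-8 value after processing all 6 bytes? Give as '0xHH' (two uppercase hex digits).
After byte 1 (0x6C): reg=0x03
After byte 2 (0xAD): reg=0x43
After byte 3 (0x59): reg=0x46
After byte 4 (0x55): reg=0x79
After byte 5 (0x79): reg=0x00
After byte 6 (0xC7): reg=0x5B

Answer: 0x5B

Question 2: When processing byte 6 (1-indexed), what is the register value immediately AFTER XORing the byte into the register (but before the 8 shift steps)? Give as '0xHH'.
Answer: 0xC7

Derivation:
Register before byte 6: 0x00
Byte 6: 0xC7
0x00 XOR 0xC7 = 0xC7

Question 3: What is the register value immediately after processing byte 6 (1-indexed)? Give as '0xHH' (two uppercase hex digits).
After byte 1 (0x6C): reg=0x03
After byte 2 (0xAD): reg=0x43
After byte 3 (0x59): reg=0x46
After byte 4 (0x55): reg=0x79
After byte 5 (0x79): reg=0x00
After byte 6 (0xC7): reg=0x5B

Answer: 0x5B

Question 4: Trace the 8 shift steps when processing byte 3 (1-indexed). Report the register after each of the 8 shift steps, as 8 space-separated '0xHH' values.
Answer: 0x34 0x68 0xD0 0xA7 0x49 0x92 0x23 0x46

Derivation:
After byte 1 (0x6C): reg=0x03
After byte 2 (0xAD): reg=0x43
Register before byte 3: 0x43
After XOR with byte 0x59: 0x1A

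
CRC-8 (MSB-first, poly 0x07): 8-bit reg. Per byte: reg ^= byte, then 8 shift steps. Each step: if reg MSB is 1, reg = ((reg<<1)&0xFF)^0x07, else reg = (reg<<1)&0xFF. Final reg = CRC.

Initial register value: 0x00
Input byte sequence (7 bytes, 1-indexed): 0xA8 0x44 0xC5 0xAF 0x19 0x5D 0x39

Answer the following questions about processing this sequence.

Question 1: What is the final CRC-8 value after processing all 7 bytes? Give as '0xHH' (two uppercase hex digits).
Answer: 0x5E

Derivation:
After byte 1 (0xA8): reg=0x51
After byte 2 (0x44): reg=0x6B
After byte 3 (0xC5): reg=0x43
After byte 4 (0xAF): reg=0x8A
After byte 5 (0x19): reg=0xF0
After byte 6 (0x5D): reg=0x4A
After byte 7 (0x39): reg=0x5E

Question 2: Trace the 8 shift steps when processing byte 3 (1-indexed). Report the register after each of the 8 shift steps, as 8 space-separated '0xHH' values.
After byte 1 (0xA8): reg=0x51
After byte 2 (0x44): reg=0x6B
Register before byte 3: 0x6B
After XOR with byte 0xC5: 0xAE

Answer: 0x5B 0xB6 0x6B 0xD6 0xAB 0x51 0xA2 0x43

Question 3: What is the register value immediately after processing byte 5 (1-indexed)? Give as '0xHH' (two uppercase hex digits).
After byte 1 (0xA8): reg=0x51
After byte 2 (0x44): reg=0x6B
After byte 3 (0xC5): reg=0x43
After byte 4 (0xAF): reg=0x8A
After byte 5 (0x19): reg=0xF0

Answer: 0xF0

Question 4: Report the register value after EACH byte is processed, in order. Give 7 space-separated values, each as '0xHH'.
0x51 0x6B 0x43 0x8A 0xF0 0x4A 0x5E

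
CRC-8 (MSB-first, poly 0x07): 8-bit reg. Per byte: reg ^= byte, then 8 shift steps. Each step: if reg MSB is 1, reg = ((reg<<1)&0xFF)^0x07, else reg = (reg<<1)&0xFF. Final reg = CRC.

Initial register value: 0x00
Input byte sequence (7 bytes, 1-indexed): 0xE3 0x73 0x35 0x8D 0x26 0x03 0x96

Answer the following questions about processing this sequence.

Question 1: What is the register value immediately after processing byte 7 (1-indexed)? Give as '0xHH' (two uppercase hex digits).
After byte 1 (0xE3): reg=0xA7
After byte 2 (0x73): reg=0x22
After byte 3 (0x35): reg=0x65
After byte 4 (0x8D): reg=0x96
After byte 5 (0x26): reg=0x19
After byte 6 (0x03): reg=0x46
After byte 7 (0x96): reg=0x3E

Answer: 0x3E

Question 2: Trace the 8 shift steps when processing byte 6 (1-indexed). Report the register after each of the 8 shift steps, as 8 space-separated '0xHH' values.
Answer: 0x34 0x68 0xD0 0xA7 0x49 0x92 0x23 0x46

Derivation:
After byte 1 (0xE3): reg=0xA7
After byte 2 (0x73): reg=0x22
After byte 3 (0x35): reg=0x65
After byte 4 (0x8D): reg=0x96
After byte 5 (0x26): reg=0x19
Register before byte 6: 0x19
After XOR with byte 0x03: 0x1A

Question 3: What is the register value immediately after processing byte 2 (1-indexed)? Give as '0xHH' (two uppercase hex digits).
Answer: 0x22

Derivation:
After byte 1 (0xE3): reg=0xA7
After byte 2 (0x73): reg=0x22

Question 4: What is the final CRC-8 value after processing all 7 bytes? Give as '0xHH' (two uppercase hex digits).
After byte 1 (0xE3): reg=0xA7
After byte 2 (0x73): reg=0x22
After byte 3 (0x35): reg=0x65
After byte 4 (0x8D): reg=0x96
After byte 5 (0x26): reg=0x19
After byte 6 (0x03): reg=0x46
After byte 7 (0x96): reg=0x3E

Answer: 0x3E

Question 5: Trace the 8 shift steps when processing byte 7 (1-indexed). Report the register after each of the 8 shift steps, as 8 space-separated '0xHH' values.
Answer: 0xA7 0x49 0x92 0x23 0x46 0x8C 0x1F 0x3E

Derivation:
After byte 1 (0xE3): reg=0xA7
After byte 2 (0x73): reg=0x22
After byte 3 (0x35): reg=0x65
After byte 4 (0x8D): reg=0x96
After byte 5 (0x26): reg=0x19
After byte 6 (0x03): reg=0x46
Register before byte 7: 0x46
After XOR with byte 0x96: 0xD0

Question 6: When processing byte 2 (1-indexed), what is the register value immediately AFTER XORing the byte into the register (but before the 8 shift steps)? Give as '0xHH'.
Answer: 0xD4

Derivation:
Register before byte 2: 0xA7
Byte 2: 0x73
0xA7 XOR 0x73 = 0xD4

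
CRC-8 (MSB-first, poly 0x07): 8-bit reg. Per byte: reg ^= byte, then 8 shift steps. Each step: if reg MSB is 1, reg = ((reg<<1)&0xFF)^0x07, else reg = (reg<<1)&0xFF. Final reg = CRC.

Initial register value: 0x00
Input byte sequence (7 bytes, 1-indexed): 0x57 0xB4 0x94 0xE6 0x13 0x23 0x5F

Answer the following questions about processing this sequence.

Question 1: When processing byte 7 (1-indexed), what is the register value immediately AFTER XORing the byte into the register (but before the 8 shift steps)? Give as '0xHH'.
Register before byte 7: 0x45
Byte 7: 0x5F
0x45 XOR 0x5F = 0x1A

Answer: 0x1A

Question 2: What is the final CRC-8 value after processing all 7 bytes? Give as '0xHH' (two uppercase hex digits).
Answer: 0x46

Derivation:
After byte 1 (0x57): reg=0xA2
After byte 2 (0xB4): reg=0x62
After byte 3 (0x94): reg=0xCC
After byte 4 (0xE6): reg=0xD6
After byte 5 (0x13): reg=0x55
After byte 6 (0x23): reg=0x45
After byte 7 (0x5F): reg=0x46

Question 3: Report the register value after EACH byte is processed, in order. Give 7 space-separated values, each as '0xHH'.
0xA2 0x62 0xCC 0xD6 0x55 0x45 0x46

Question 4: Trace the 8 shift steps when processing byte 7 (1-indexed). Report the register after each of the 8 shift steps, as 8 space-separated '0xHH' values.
Answer: 0x34 0x68 0xD0 0xA7 0x49 0x92 0x23 0x46

Derivation:
After byte 1 (0x57): reg=0xA2
After byte 2 (0xB4): reg=0x62
After byte 3 (0x94): reg=0xCC
After byte 4 (0xE6): reg=0xD6
After byte 5 (0x13): reg=0x55
After byte 6 (0x23): reg=0x45
Register before byte 7: 0x45
After XOR with byte 0x5F: 0x1A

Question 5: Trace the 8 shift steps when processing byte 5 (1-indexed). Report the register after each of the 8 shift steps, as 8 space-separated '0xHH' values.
After byte 1 (0x57): reg=0xA2
After byte 2 (0xB4): reg=0x62
After byte 3 (0x94): reg=0xCC
After byte 4 (0xE6): reg=0xD6
Register before byte 5: 0xD6
After XOR with byte 0x13: 0xC5

Answer: 0x8D 0x1D 0x3A 0x74 0xE8 0xD7 0xA9 0x55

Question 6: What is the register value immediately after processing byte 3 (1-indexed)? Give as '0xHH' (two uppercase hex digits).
Answer: 0xCC

Derivation:
After byte 1 (0x57): reg=0xA2
After byte 2 (0xB4): reg=0x62
After byte 3 (0x94): reg=0xCC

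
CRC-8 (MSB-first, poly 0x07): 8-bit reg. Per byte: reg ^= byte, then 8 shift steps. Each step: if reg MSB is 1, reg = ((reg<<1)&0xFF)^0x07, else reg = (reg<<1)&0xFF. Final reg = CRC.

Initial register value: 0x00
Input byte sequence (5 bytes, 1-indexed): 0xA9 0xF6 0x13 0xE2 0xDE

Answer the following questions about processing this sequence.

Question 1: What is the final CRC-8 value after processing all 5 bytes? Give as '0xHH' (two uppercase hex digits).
After byte 1 (0xA9): reg=0x56
After byte 2 (0xF6): reg=0x69
After byte 3 (0x13): reg=0x61
After byte 4 (0xE2): reg=0x80
After byte 5 (0xDE): reg=0x9D

Answer: 0x9D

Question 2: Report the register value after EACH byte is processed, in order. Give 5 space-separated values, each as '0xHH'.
0x56 0x69 0x61 0x80 0x9D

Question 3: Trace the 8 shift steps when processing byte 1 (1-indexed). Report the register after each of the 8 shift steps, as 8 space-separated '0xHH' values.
Register before byte 1: 0x00
After XOR with byte 0xA9: 0xA9

Answer: 0x55 0xAA 0x53 0xA6 0x4B 0x96 0x2B 0x56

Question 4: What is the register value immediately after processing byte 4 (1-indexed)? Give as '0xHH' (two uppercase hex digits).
Answer: 0x80

Derivation:
After byte 1 (0xA9): reg=0x56
After byte 2 (0xF6): reg=0x69
After byte 3 (0x13): reg=0x61
After byte 4 (0xE2): reg=0x80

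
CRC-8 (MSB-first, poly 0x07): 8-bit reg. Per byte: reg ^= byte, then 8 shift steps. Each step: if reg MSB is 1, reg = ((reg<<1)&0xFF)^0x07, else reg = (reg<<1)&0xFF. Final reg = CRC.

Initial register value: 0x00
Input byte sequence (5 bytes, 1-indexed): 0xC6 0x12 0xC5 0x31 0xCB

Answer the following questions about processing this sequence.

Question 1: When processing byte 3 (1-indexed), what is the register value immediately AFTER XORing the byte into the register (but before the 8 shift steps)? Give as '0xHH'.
Answer: 0x28

Derivation:
Register before byte 3: 0xED
Byte 3: 0xC5
0xED XOR 0xC5 = 0x28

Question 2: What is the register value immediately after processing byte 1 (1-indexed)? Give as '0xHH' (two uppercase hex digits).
After byte 1 (0xC6): reg=0x5C

Answer: 0x5C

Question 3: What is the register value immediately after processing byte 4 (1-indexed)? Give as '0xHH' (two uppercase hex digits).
Answer: 0x91

Derivation:
After byte 1 (0xC6): reg=0x5C
After byte 2 (0x12): reg=0xED
After byte 3 (0xC5): reg=0xD8
After byte 4 (0x31): reg=0x91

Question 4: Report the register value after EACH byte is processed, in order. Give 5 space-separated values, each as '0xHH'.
0x5C 0xED 0xD8 0x91 0x81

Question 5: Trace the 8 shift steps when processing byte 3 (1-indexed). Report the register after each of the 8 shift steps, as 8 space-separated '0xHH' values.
After byte 1 (0xC6): reg=0x5C
After byte 2 (0x12): reg=0xED
Register before byte 3: 0xED
After XOR with byte 0xC5: 0x28

Answer: 0x50 0xA0 0x47 0x8E 0x1B 0x36 0x6C 0xD8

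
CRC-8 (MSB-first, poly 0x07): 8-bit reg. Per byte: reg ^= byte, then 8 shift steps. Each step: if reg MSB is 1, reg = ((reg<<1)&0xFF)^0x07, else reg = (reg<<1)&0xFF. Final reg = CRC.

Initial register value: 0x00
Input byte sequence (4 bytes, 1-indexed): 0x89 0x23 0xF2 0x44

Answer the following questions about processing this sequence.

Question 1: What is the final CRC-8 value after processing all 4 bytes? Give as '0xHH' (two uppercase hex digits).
After byte 1 (0x89): reg=0xB6
After byte 2 (0x23): reg=0xE2
After byte 3 (0xF2): reg=0x70
After byte 4 (0x44): reg=0x8C

Answer: 0x8C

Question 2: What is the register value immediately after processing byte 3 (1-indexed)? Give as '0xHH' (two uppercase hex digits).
After byte 1 (0x89): reg=0xB6
After byte 2 (0x23): reg=0xE2
After byte 3 (0xF2): reg=0x70

Answer: 0x70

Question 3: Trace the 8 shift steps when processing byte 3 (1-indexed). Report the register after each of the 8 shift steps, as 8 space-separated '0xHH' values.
After byte 1 (0x89): reg=0xB6
After byte 2 (0x23): reg=0xE2
Register before byte 3: 0xE2
After XOR with byte 0xF2: 0x10

Answer: 0x20 0x40 0x80 0x07 0x0E 0x1C 0x38 0x70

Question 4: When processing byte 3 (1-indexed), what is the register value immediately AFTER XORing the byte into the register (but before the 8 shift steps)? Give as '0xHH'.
Register before byte 3: 0xE2
Byte 3: 0xF2
0xE2 XOR 0xF2 = 0x10

Answer: 0x10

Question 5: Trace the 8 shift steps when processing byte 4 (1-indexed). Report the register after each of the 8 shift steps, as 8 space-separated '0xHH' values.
After byte 1 (0x89): reg=0xB6
After byte 2 (0x23): reg=0xE2
After byte 3 (0xF2): reg=0x70
Register before byte 4: 0x70
After XOR with byte 0x44: 0x34

Answer: 0x68 0xD0 0xA7 0x49 0x92 0x23 0x46 0x8C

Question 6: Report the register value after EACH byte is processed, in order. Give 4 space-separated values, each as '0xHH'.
0xB6 0xE2 0x70 0x8C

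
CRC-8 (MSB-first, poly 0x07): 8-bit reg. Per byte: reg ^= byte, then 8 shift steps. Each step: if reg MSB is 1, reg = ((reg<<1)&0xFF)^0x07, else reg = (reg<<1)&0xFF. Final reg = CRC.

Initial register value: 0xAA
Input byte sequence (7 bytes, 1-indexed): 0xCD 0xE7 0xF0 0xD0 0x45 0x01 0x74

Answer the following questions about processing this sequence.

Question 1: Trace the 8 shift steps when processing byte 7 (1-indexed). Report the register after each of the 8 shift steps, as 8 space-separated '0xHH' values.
After byte 1 (0xCD): reg=0x32
After byte 2 (0xE7): reg=0x25
After byte 3 (0xF0): reg=0x25
After byte 4 (0xD0): reg=0xC5
After byte 5 (0x45): reg=0x89
After byte 6 (0x01): reg=0xB1
Register before byte 7: 0xB1
After XOR with byte 0x74: 0xC5

Answer: 0x8D 0x1D 0x3A 0x74 0xE8 0xD7 0xA9 0x55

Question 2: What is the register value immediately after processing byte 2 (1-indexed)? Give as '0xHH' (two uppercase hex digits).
Answer: 0x25

Derivation:
After byte 1 (0xCD): reg=0x32
After byte 2 (0xE7): reg=0x25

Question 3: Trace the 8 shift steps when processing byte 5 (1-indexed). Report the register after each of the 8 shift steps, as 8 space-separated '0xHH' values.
Answer: 0x07 0x0E 0x1C 0x38 0x70 0xE0 0xC7 0x89

Derivation:
After byte 1 (0xCD): reg=0x32
After byte 2 (0xE7): reg=0x25
After byte 3 (0xF0): reg=0x25
After byte 4 (0xD0): reg=0xC5
Register before byte 5: 0xC5
After XOR with byte 0x45: 0x80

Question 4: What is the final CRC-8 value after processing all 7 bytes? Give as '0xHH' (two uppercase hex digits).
After byte 1 (0xCD): reg=0x32
After byte 2 (0xE7): reg=0x25
After byte 3 (0xF0): reg=0x25
After byte 4 (0xD0): reg=0xC5
After byte 5 (0x45): reg=0x89
After byte 6 (0x01): reg=0xB1
After byte 7 (0x74): reg=0x55

Answer: 0x55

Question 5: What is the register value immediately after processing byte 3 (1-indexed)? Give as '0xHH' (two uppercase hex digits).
After byte 1 (0xCD): reg=0x32
After byte 2 (0xE7): reg=0x25
After byte 3 (0xF0): reg=0x25

Answer: 0x25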